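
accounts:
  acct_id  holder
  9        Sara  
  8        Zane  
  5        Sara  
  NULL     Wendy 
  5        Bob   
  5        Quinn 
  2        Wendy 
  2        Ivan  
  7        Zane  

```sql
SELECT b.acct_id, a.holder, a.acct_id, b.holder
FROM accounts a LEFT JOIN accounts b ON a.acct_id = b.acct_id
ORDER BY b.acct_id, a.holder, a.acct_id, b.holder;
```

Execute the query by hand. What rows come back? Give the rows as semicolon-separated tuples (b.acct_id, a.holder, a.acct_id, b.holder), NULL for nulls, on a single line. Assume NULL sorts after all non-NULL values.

LEFT JOIN keeps every row from `accounts a`; unmatched rows get NULL for `accounts b`'s columns.
Matching on a.acct_id = b.acct_id. A NULL in a compared column never satisfies the condition.
- a row (acct_id=9): matches 1 b row(s) → 1 output row(s).
- a row (acct_id=8): matches 1 b row(s) → 1 output row(s).
- a row (acct_id=5): matches 3 b row(s) → 3 output row(s).
- a row (acct_id=NULL): no match → kept, b columns NULL.
- a row (acct_id=5): matches 3 b row(s) → 3 output row(s).
- a row (acct_id=5): matches 3 b row(s) → 3 output row(s).
- a row (acct_id=2): matches 2 b row(s) → 2 output row(s).
- a row (acct_id=2): matches 2 b row(s) → 2 output row(s).
- a row (acct_id=7): matches 1 b row(s) → 1 output row(s).

(2, Ivan, 2, Ivan); (2, Ivan, 2, Wendy); (2, Wendy, 2, Ivan); (2, Wendy, 2, Wendy); (5, Bob, 5, Bob); (5, Bob, 5, Quinn); (5, Bob, 5, Sara); (5, Quinn, 5, Bob); (5, Quinn, 5, Quinn); (5, Quinn, 5, Sara); (5, Sara, 5, Bob); (5, Sara, 5, Quinn); (5, Sara, 5, Sara); (7, Zane, 7, Zane); (8, Zane, 8, Zane); (9, Sara, 9, Sara); (NULL, Wendy, NULL, NULL)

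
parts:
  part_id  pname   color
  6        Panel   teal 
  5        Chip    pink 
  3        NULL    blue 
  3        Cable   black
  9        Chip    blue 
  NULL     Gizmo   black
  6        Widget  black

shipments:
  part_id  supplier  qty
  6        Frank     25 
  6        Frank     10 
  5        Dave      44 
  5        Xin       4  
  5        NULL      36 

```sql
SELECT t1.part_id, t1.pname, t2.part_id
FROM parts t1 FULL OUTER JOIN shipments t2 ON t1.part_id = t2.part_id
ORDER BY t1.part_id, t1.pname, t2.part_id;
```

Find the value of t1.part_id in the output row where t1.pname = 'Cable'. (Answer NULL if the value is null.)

3

FULL OUTER JOIN keeps every row from both sides; unmatched rows get NULL for the other side's columns.
Matching on t1.part_id = t2.part_id. A NULL in a compared column never satisfies the condition.
- t1[0] part_id=6 → 2 match(es) in t2 → 2 row(s).
- t1[1] part_id=5 → 3 match(es) in t2 → 3 row(s).
- t1[2] part_id=3 → no match; kept with NULLs on the t2 side.
- t1[3] part_id=3 → no match; kept with NULLs on the t2 side.
- t1[4] part_id=9 → no match; kept with NULLs on the t2 side.
- t1[5] part_id=NULL → no match; kept with NULLs on the t2 side.
- t1[6] part_id=6 → 2 match(es) in t2 → 2 row(s).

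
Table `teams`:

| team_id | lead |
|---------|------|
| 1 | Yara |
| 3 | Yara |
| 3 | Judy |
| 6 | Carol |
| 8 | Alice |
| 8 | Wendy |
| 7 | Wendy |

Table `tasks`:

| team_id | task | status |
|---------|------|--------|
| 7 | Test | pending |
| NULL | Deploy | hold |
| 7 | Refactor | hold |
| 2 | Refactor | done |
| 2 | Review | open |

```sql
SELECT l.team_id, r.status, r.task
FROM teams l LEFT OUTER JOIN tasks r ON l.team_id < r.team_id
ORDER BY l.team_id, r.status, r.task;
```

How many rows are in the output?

13

LEFT JOIN keeps every row from `teams`; unmatched rows get NULL for `tasks`'s columns.
Matching on l.team_id < r.team_id. A NULL in a compared column never satisfies the condition.
- team_id=1: 4 matching r row(s), so 4 row(s) emitted.
- team_id=3: 2 matching r row(s), so 2 row(s) emitted.
- team_id=3: 2 matching r row(s), so 2 row(s) emitted.
- team_id=6: 2 matching r row(s), so 2 row(s) emitted.
- team_id=8: no r row matches, row kept with r columns NULL.
- team_id=8: no r row matches, row kept with r columns NULL.
- team_id=7: no r row matches, row kept with r columns NULL.
Total: 10 matched + 3 padded = 13 rows.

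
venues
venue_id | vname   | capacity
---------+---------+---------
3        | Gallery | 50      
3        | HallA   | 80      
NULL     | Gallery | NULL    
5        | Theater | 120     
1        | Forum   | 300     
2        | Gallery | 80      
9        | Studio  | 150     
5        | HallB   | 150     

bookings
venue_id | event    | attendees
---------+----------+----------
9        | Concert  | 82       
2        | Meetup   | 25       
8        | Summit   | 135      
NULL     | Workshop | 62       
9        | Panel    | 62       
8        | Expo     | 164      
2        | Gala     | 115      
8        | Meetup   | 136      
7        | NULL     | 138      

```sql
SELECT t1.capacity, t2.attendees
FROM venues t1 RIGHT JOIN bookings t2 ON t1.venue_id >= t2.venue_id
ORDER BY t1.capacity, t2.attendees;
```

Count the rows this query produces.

RIGHT JOIN keeps every row from `bookings`; unmatched rows get NULL for `venues`'s columns.
Matching on t1.venue_id >= t2.venue_id. A NULL in a compared column never satisfies the condition.
- t1 (venue_id=3) pairs with 2 row(s) of t2.
- t1 (venue_id=3) pairs with 2 row(s) of t2.
- t1 (venue_id=NULL) has no partner in t2.
- t1 (venue_id=5) pairs with 2 row(s) of t2.
- t1 (venue_id=1) has no partner in t2.
- t1 (venue_id=2) pairs with 2 row(s) of t2.
- t1 (venue_id=9) pairs with 8 row(s) of t2.
- t1 (venue_id=5) pairs with 2 row(s) of t2.
- plus 1 unmatched t2 row(s), each kept with NULL t1 columns.
Total: 18 matched + 1 padded = 19 rows.

19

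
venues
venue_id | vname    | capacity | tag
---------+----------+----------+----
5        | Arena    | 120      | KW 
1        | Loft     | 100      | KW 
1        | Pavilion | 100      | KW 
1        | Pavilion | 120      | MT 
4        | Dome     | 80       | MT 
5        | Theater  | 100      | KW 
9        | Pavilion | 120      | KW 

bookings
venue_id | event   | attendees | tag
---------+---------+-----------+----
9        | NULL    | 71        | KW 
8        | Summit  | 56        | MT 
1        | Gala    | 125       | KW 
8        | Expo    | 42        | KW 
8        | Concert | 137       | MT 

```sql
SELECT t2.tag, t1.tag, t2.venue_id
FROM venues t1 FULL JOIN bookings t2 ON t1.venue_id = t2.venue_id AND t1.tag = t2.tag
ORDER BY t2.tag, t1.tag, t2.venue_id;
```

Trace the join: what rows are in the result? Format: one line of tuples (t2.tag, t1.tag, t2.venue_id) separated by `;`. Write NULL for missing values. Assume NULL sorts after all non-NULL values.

(KW, KW, 1); (KW, KW, 1); (KW, KW, 9); (KW, NULL, 8); (MT, NULL, 8); (MT, NULL, 8); (NULL, KW, NULL); (NULL, KW, NULL); (NULL, MT, NULL); (NULL, MT, NULL)

FULL OUTER JOIN keeps every row from both sides; unmatched rows get NULL for the other side's columns.
Matching on t1.venue_id = t2.venue_id AND t1.tag = t2.tag.
- t1 (venue_id=5, tag=KW) has no partner → padded with NULL.
- t1 (venue_id=1, tag=KW) pairs with 1 row(s) of t2.
- t1 (venue_id=1, tag=KW) pairs with 1 row(s) of t2.
- t1 (venue_id=1, tag=MT) has no partner → padded with NULL.
- t1 (venue_id=4, tag=MT) has no partner → padded with NULL.
- t1 (venue_id=5, tag=KW) has no partner → padded with NULL.
- t1 (venue_id=9, tag=KW) pairs with 1 row(s) of t2.
- plus 3 unmatched t2 row(s), each kept with NULL t1 columns.
After projecting and ordering:
t2.tag | t1.tag | t2.venue_id
KW | KW | 1
KW | KW | 1
KW | KW | 9
KW | NULL | 8
MT | NULL | 8
MT | NULL | 8
NULL | KW | NULL
NULL | KW | NULL
NULL | MT | NULL
NULL | MT | NULL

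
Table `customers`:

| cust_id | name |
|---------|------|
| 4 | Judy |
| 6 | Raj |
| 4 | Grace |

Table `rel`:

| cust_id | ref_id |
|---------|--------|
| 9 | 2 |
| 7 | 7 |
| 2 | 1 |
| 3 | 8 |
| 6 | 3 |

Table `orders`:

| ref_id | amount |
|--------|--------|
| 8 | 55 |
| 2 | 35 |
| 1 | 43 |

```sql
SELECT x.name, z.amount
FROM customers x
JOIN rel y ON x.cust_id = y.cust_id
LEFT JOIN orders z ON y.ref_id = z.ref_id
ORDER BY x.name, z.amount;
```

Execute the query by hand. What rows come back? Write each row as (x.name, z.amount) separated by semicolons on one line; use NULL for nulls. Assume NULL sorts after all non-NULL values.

(Raj, NULL)

Joins associate left-to-right: customers INNER JOIN rel on cust_id gives 1 intermediate row(s).
Then LEFT JOIN `orders z` on ref_id: each of those 1 rows is kept; rows whose y.ref_id has no match in z get NULL for z's columns.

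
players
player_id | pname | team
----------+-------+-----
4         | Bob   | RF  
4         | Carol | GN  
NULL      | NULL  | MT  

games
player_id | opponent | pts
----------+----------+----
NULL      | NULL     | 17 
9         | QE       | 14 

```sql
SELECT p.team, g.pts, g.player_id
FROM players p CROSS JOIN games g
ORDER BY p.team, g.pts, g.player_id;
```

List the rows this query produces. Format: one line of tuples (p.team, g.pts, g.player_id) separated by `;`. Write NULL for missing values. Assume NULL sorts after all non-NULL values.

CROSS JOIN pairs every row of `players` with every row of `games`: 3 × 2 = 6 rows.
After projecting and ordering:
p.team | g.pts | g.player_id
GN | 14 | 9
GN | 17 | NULL
MT | 14 | 9
MT | 17 | NULL
RF | 14 | 9
RF | 17 | NULL

(GN, 14, 9); (GN, 17, NULL); (MT, 14, 9); (MT, 17, NULL); (RF, 14, 9); (RF, 17, NULL)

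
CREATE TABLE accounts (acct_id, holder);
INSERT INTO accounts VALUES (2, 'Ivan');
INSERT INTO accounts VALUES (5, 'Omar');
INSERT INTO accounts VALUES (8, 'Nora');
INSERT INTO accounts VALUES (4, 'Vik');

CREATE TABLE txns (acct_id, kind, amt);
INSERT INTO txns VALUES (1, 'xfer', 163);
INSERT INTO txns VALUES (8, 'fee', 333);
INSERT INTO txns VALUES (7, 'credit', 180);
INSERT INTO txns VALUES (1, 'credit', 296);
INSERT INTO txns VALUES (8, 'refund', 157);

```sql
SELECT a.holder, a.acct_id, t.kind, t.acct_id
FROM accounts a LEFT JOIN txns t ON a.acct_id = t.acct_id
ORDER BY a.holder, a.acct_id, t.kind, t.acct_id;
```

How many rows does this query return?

LEFT JOIN keeps every row from `accounts`; unmatched rows get NULL for `txns`'s columns.
Matching on a.acct_id = t.acct_id.
- a row (acct_id=2): no match → kept, t columns NULL.
- a row (acct_id=5): no match → kept, t columns NULL.
- a row (acct_id=8): matches 2 t row(s) → 2 output row(s).
- a row (acct_id=4): no match → kept, t columns NULL.
Total: 2 matched + 3 padded = 5 rows.

5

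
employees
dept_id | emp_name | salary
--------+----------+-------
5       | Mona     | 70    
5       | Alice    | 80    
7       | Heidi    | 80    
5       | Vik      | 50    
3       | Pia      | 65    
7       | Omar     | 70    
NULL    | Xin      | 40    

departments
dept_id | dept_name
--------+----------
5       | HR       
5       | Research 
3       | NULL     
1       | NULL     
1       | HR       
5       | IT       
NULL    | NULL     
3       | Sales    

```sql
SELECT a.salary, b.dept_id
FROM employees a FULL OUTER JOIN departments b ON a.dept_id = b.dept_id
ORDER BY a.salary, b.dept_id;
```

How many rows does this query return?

17

FULL OUTER JOIN keeps every row from both sides; unmatched rows get NULL for the other side's columns.
Matching on a.dept_id = b.dept_id. A NULL in a compared column never satisfies the condition.
- a[0] dept_id=5 → 3 match(es) in b → 3 row(s).
- a[1] dept_id=5 → 3 match(es) in b → 3 row(s).
- a[2] dept_id=7 → no match; kept with NULLs on the b side.
- a[3] dept_id=5 → 3 match(es) in b → 3 row(s).
- a[4] dept_id=3 → 2 match(es) in b → 2 row(s).
- a[5] dept_id=7 → no match; kept with NULLs on the b side.
- a[6] dept_id=NULL → no match; kept with NULLs on the b side.
- plus 3 unmatched b row(s), each kept with NULL a columns.
Total: 11 matched + 6 padded = 17 rows.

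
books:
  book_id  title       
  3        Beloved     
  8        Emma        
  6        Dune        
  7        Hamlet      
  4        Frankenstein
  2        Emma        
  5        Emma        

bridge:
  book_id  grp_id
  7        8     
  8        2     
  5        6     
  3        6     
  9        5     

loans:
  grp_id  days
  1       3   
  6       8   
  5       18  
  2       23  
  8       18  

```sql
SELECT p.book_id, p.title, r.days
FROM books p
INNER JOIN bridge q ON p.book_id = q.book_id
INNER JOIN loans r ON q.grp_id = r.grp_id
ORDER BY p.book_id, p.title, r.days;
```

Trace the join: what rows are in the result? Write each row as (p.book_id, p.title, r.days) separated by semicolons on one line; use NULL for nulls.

(3, Beloved, 8); (5, Emma, 8); (7, Hamlet, 18); (8, Emma, 23)

Step 1 — p INNER JOIN q on book_id → 4 row(s).
Then INNER JOIN `loans r` on grp_id: keep only rows whose q.grp_id appears in r.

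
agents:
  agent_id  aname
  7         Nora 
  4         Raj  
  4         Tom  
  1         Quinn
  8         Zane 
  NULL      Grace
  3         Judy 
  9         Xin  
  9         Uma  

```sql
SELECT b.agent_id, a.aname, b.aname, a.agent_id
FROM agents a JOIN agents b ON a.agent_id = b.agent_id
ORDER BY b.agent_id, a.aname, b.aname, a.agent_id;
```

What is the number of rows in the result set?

12

INNER JOIN keeps only pairs where the ON condition holds.
Matching on a.agent_id = b.agent_id. A NULL in a compared column never satisfies the condition.
- agent_id=7: 1 matching b row(s), so 1 row(s) emitted.
- agent_id=4: 2 matching b row(s), so 2 row(s) emitted.
- agent_id=4: 2 matching b row(s), so 2 row(s) emitted.
- agent_id=1: 1 matching b row(s), so 1 row(s) emitted.
- agent_id=8: 1 matching b row(s), so 1 row(s) emitted.
- agent_id=NULL: no matching b row, dropped.
- agent_id=3: 1 matching b row(s), so 1 row(s) emitted.
- agent_id=9: 2 matching b row(s), so 2 row(s) emitted.
- agent_id=9: 2 matching b row(s), so 2 row(s) emitted.
Total: 12 rows.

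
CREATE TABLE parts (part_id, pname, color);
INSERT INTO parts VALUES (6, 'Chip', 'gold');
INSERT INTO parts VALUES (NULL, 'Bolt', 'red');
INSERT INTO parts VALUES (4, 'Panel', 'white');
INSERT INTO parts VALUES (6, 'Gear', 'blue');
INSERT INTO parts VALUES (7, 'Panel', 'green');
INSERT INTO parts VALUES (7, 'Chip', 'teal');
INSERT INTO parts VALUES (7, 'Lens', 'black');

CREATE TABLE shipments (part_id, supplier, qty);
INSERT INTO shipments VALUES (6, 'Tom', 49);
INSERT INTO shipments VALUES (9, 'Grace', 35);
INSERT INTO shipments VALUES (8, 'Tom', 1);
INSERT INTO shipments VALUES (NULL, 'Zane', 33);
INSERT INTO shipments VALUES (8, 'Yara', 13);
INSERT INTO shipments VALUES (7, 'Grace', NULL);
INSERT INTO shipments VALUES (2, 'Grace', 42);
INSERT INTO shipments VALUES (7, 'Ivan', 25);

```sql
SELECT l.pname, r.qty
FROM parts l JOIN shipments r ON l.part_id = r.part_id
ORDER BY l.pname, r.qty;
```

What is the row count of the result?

8

INNER JOIN keeps only pairs where the ON condition holds.
Matching on l.part_id = r.part_id. A NULL in a compared column never satisfies the condition.
Matched pairs: 8.
Total: 8 rows.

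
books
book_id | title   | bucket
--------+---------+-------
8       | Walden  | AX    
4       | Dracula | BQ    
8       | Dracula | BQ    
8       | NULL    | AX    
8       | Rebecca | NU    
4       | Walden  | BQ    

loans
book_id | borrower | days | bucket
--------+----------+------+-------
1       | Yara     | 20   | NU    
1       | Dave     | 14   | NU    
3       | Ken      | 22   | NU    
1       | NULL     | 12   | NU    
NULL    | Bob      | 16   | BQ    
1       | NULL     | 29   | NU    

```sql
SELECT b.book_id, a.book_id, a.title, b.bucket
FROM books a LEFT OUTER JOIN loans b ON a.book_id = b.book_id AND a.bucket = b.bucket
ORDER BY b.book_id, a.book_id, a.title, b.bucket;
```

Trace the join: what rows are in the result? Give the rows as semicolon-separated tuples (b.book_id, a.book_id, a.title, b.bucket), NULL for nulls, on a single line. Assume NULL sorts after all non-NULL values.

LEFT JOIN keeps every row from `books`; unmatched rows get NULL for `loans`'s columns.
Matching on a.book_id = b.book_id AND a.bucket = b.bucket. A NULL in a compared column never satisfies the condition.
- book_id=8, bucket=AX: no b row matches, row kept with b columns NULL.
- book_id=4, bucket=BQ: no b row matches, row kept with b columns NULL.
- book_id=8, bucket=BQ: no b row matches, row kept with b columns NULL.
- book_id=8, bucket=AX: no b row matches, row kept with b columns NULL.
- book_id=8, bucket=NU: no b row matches, row kept with b columns NULL.
- book_id=4, bucket=BQ: no b row matches, row kept with b columns NULL.
After projecting and ordering:
b.book_id | a.book_id | a.title | b.bucket
NULL | 4 | Dracula | NULL
NULL | 4 | Walden | NULL
NULL | 8 | Dracula | NULL
NULL | 8 | Rebecca | NULL
NULL | 8 | Walden | NULL
NULL | 8 | NULL | NULL

(NULL, 4, Dracula, NULL); (NULL, 4, Walden, NULL); (NULL, 8, Dracula, NULL); (NULL, 8, Rebecca, NULL); (NULL, 8, Walden, NULL); (NULL, 8, NULL, NULL)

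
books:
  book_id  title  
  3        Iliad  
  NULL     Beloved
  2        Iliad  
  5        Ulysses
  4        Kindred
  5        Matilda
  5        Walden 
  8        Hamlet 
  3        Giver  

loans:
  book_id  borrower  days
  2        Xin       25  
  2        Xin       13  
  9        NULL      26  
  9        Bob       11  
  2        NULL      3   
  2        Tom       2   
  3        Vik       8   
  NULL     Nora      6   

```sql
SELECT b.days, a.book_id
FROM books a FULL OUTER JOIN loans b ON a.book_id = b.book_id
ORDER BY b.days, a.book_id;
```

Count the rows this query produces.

15

FULL OUTER JOIN keeps every row from both sides; unmatched rows get NULL for the other side's columns.
Matching on a.book_id = b.book_id. A NULL in a compared column never satisfies the condition.
- book_id=3: 1 matching b row(s), so 1 row(s) emitted.
- book_id=NULL: no b row matches, row kept with b columns NULL.
- book_id=2: 4 matching b row(s), so 4 row(s) emitted.
- book_id=5: no b row matches, row kept with b columns NULL.
- book_id=4: no b row matches, row kept with b columns NULL.
- book_id=5: no b row matches, row kept with b columns NULL.
- book_id=5: no b row matches, row kept with b columns NULL.
- book_id=8: no b row matches, row kept with b columns NULL.
- book_id=3: 1 matching b row(s), so 1 row(s) emitted.
- 3 row(s) from b found no a partner → padded with NULL.
Total: 6 matched + 9 padded = 15 rows.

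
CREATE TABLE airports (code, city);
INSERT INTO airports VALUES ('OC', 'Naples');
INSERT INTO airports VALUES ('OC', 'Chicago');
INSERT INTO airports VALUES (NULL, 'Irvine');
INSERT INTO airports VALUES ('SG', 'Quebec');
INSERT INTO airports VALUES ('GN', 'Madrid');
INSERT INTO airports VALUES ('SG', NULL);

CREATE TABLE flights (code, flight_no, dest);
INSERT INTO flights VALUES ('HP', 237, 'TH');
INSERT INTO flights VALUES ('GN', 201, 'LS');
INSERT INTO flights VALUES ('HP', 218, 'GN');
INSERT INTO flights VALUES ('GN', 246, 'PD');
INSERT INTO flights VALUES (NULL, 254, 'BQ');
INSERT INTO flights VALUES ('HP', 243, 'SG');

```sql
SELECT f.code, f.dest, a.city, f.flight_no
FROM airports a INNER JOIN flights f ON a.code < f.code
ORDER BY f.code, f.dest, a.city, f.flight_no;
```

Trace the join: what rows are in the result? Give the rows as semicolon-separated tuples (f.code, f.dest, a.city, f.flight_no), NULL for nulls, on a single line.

INNER JOIN keeps only pairs where the ON condition holds.
Matching on a.code < f.code. A NULL in a compared column never satisfies the condition.
Matched pairs: 3.

(HP, GN, Madrid, 218); (HP, SG, Madrid, 243); (HP, TH, Madrid, 237)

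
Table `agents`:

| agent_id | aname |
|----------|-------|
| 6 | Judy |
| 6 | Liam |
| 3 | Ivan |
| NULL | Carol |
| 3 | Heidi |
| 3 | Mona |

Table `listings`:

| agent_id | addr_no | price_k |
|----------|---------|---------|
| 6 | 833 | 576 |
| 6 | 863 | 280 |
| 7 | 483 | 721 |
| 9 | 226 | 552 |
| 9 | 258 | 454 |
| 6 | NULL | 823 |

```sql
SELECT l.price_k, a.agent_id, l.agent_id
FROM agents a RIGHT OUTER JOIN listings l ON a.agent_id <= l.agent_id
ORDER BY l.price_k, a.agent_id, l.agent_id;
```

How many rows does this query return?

30

RIGHT JOIN keeps every row from `listings`; unmatched rows get NULL for `agents`'s columns.
Matching on a.agent_id <= l.agent_id. A NULL in a compared column never satisfies the condition.
- a row (agent_id=6): matches 6 l row(s) → 6 output row(s).
- a row (agent_id=6): matches 6 l row(s) → 6 output row(s).
- a row (agent_id=3): matches 6 l row(s) → 6 output row(s).
- a row (agent_id=NULL): no match.
- a row (agent_id=3): matches 6 l row(s) → 6 output row(s).
- a row (agent_id=3): matches 6 l row(s) → 6 output row(s).
- every l row matched at least one a row.
Total: 30 rows.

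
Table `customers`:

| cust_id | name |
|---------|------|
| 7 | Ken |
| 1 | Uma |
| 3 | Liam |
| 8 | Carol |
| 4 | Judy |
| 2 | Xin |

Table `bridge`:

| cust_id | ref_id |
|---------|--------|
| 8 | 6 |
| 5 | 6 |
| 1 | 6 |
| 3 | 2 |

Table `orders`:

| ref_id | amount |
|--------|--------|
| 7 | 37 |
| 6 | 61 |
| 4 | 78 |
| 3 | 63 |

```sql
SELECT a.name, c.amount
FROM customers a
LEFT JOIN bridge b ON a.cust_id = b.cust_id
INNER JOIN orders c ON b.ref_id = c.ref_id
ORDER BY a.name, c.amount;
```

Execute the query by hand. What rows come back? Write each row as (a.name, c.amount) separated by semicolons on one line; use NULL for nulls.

(Carol, 61); (Uma, 61)

Evaluate left to right. First `customers a LEFT JOIN bridge b` on cust_id: 6 row(s).
Then INNER JOIN `orders c` on ref_id: keep only rows whose b.ref_id appears in c.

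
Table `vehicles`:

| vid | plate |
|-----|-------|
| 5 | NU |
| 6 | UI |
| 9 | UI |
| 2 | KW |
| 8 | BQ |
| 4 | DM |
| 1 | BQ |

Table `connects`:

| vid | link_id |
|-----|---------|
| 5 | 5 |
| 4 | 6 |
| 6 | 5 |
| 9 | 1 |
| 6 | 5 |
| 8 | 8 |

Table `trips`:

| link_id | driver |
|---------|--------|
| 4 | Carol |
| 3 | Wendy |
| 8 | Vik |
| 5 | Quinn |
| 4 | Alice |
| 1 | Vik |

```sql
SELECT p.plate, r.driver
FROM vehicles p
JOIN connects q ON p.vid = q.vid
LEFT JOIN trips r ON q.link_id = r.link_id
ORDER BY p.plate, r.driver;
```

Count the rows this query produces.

6

Evaluate left to right. First `vehicles p INNER JOIN connects q` on vid: 6 row(s).
Then LEFT JOIN `trips r` on link_id: each of those 6 rows is kept; rows whose q.link_id has no match in r get NULL for r's columns.
Result: 6 row(s).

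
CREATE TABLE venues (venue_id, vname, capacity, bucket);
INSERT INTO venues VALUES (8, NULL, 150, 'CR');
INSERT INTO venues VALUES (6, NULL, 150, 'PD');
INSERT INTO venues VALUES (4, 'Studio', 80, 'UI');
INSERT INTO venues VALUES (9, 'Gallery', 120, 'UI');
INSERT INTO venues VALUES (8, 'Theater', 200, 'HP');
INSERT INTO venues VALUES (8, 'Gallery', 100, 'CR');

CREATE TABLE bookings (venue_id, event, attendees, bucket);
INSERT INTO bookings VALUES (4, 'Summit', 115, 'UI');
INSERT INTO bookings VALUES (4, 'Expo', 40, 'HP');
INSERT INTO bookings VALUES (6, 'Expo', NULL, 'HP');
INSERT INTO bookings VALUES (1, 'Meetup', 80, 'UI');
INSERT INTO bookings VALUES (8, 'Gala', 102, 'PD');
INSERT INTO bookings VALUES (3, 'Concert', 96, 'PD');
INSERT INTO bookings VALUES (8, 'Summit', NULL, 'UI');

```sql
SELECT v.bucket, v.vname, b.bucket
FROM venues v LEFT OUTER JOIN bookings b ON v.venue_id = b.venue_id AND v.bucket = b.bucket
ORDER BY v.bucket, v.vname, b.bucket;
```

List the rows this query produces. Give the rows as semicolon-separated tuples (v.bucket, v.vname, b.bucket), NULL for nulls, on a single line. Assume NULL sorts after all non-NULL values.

(CR, Gallery, NULL); (CR, NULL, NULL); (HP, Theater, NULL); (PD, NULL, NULL); (UI, Gallery, NULL); (UI, Studio, UI)

LEFT JOIN keeps every row from `venues`; unmatched rows get NULL for `bookings`'s columns.
Matching on v.venue_id = b.venue_id AND v.bucket = b.bucket.
Matched pairs: 1; unmatched v rows kept: 5.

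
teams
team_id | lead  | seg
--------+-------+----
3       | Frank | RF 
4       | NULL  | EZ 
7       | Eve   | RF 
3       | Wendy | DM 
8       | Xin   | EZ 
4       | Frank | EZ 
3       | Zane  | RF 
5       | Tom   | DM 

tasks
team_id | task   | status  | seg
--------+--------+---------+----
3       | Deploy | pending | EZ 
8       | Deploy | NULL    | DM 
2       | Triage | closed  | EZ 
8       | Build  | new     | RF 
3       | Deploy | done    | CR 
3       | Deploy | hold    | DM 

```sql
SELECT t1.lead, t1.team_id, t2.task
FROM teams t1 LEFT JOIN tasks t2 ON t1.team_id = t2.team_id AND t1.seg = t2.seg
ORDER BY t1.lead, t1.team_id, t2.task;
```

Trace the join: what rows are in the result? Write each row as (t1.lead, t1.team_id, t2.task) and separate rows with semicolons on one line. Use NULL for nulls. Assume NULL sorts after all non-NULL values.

(Eve, 7, NULL); (Frank, 3, NULL); (Frank, 4, NULL); (Tom, 5, NULL); (Wendy, 3, Deploy); (Xin, 8, NULL); (Zane, 3, NULL); (NULL, 4, NULL)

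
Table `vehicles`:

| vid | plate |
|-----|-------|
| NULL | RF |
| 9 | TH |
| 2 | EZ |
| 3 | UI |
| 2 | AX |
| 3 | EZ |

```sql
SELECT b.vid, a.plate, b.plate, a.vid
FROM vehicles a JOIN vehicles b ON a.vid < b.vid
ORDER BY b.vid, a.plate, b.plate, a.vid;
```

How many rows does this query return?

8

INNER JOIN keeps only pairs where the ON condition holds.
Matching on a.vid < b.vid. A NULL in a compared column never satisfies the condition.
Matched pairs: 8.
Total: 8 rows.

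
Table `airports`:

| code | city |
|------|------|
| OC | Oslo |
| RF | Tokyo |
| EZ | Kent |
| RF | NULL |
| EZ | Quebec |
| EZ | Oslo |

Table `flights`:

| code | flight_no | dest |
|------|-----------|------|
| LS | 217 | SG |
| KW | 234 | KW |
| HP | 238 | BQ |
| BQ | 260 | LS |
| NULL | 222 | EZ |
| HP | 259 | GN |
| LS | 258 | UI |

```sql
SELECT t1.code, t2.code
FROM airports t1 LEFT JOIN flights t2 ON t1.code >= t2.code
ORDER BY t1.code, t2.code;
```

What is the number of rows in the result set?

21

LEFT JOIN keeps every row from `airports`; unmatched rows get NULL for `flights`'s columns.
Matching on t1.code >= t2.code. A NULL in a compared column never satisfies the condition.
Matched pairs: 21; unmatched t1 rows kept: 0.
Total: 21 rows.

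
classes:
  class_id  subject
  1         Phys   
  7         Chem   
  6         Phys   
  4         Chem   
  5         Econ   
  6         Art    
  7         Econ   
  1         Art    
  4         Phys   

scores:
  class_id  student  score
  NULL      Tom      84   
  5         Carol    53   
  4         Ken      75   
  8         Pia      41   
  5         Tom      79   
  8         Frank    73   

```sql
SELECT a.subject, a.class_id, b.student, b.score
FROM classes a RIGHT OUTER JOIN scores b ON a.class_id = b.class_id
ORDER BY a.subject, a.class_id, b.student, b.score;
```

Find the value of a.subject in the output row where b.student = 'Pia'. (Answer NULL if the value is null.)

RIGHT JOIN keeps every row from `scores`; unmatched rows get NULL for `classes`'s columns.
Matching on a.class_id = b.class_id. A NULL in a compared column never satisfies the condition.
- a row (class_id=1): no match.
- a row (class_id=7): no match.
- a row (class_id=6): no match.
- a row (class_id=4): matches 1 b row(s) → 1 output row(s).
- a row (class_id=5): matches 2 b row(s) → 2 output row(s).
- a row (class_id=6): no match.
- a row (class_id=7): no match.
- a row (class_id=1): no match.
- a row (class_id=4): matches 1 b row(s) → 1 output row(s).
- 3 row(s) from b found no a partner → padded with NULL.

NULL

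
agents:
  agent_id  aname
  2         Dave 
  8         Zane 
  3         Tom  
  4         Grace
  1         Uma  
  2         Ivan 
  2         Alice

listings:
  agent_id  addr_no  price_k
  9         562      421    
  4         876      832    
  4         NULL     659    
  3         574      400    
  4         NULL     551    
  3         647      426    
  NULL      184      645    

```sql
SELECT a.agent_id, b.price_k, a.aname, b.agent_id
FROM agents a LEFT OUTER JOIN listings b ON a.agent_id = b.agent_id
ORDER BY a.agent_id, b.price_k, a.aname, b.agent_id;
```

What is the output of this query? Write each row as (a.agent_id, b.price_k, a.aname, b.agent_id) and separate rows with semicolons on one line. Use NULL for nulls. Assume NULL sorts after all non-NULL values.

LEFT JOIN keeps every row from `agents`; unmatched rows get NULL for `listings`'s columns.
Matching on a.agent_id = b.agent_id. A NULL in a compared column never satisfies the condition.
- a row (agent_id=2): no match → kept, b columns NULL.
- a row (agent_id=8): no match → kept, b columns NULL.
- a row (agent_id=3): matches 2 b row(s) → 2 output row(s).
- a row (agent_id=4): matches 3 b row(s) → 3 output row(s).
- a row (agent_id=1): no match → kept, b columns NULL.
- a row (agent_id=2): no match → kept, b columns NULL.
- a row (agent_id=2): no match → kept, b columns NULL.
After projecting and ordering:
a.agent_id | b.price_k | a.aname | b.agent_id
1 | NULL | Uma | NULL
2 | NULL | Alice | NULL
2 | NULL | Dave | NULL
2 | NULL | Ivan | NULL
3 | 400 | Tom | 3
3 | 426 | Tom | 3
4 | 551 | Grace | 4
4 | 659 | Grace | 4
4 | 832 | Grace | 4
8 | NULL | Zane | NULL

(1, NULL, Uma, NULL); (2, NULL, Alice, NULL); (2, NULL, Dave, NULL); (2, NULL, Ivan, NULL); (3, 400, Tom, 3); (3, 426, Tom, 3); (4, 551, Grace, 4); (4, 659, Grace, 4); (4, 832, Grace, 4); (8, NULL, Zane, NULL)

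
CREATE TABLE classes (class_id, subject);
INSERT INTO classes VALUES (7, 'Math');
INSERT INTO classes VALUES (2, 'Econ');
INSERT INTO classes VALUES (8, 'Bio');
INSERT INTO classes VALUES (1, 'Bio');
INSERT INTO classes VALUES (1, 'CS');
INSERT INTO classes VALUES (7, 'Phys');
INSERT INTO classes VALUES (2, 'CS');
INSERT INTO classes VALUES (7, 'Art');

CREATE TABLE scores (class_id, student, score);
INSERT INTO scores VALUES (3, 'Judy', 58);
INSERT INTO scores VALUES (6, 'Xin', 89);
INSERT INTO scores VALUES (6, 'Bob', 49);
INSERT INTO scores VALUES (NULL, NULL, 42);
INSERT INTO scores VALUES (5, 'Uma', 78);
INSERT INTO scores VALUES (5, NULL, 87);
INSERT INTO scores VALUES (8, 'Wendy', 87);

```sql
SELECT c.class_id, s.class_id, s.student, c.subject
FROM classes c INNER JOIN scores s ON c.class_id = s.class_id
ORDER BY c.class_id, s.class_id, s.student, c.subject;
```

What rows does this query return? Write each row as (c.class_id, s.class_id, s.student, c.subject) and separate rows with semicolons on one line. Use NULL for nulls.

INNER JOIN keeps only pairs where the ON condition holds.
Matching on c.class_id = s.class_id. A NULL in a compared column never satisfies the condition.
- class_id=7: no matching s row, dropped.
- class_id=2: no matching s row, dropped.
- class_id=8: 1 matching s row(s), so 1 row(s) emitted.
- class_id=1: no matching s row, dropped.
- class_id=1: no matching s row, dropped.
- class_id=7: no matching s row, dropped.
- class_id=2: no matching s row, dropped.
- class_id=7: no matching s row, dropped.
After projecting and ordering:
c.class_id | s.class_id | s.student | c.subject
8 | 8 | Wendy | Bio

(8, 8, Wendy, Bio)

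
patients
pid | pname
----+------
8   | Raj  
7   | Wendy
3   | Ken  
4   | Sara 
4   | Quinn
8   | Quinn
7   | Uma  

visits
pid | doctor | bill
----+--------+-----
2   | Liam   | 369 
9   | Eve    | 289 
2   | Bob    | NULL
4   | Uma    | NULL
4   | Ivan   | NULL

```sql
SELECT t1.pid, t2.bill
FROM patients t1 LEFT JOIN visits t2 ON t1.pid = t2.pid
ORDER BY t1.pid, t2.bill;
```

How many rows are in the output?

LEFT JOIN keeps every row from `patients`; unmatched rows get NULL for `visits`'s columns.
Matching on t1.pid = t2.pid.
- pid=8: no t2 row matches, row kept with t2 columns NULL.
- pid=7: no t2 row matches, row kept with t2 columns NULL.
- pid=3: no t2 row matches, row kept with t2 columns NULL.
- pid=4: 2 matching t2 row(s), so 2 row(s) emitted.
- pid=4: 2 matching t2 row(s), so 2 row(s) emitted.
- pid=8: no t2 row matches, row kept with t2 columns NULL.
- pid=7: no t2 row matches, row kept with t2 columns NULL.
Total: 4 matched + 5 padded = 9 rows.

9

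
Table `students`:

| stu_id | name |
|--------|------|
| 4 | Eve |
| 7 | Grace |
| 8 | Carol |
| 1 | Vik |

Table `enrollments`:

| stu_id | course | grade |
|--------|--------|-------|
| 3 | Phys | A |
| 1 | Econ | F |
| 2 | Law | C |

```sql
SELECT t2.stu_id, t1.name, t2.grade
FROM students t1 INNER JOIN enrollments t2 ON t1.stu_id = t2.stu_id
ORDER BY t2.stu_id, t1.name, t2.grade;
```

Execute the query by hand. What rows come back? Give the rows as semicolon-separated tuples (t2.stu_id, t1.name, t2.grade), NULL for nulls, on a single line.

INNER JOIN keeps only pairs where the ON condition holds.
Matching on t1.stu_id = t2.stu_id.
Matched pairs: 1.

(1, Vik, F)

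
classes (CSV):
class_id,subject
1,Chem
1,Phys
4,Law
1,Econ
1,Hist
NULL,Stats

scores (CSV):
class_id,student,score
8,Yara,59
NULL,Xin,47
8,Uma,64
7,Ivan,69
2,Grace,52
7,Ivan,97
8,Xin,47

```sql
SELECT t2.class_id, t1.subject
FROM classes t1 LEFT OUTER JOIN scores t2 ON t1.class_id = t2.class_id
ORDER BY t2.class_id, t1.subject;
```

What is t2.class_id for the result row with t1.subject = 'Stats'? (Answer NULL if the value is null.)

NULL

LEFT JOIN keeps every row from `classes`; unmatched rows get NULL for `scores`'s columns.
Matching on t1.class_id = t2.class_id. A NULL in a compared column never satisfies the condition.
- t1[0] class_id=1 → no match; kept with NULLs on the t2 side.
- t1[1] class_id=1 → no match; kept with NULLs on the t2 side.
- t1[2] class_id=4 → no match; kept with NULLs on the t2 side.
- t1[3] class_id=1 → no match; kept with NULLs on the t2 side.
- t1[4] class_id=1 → no match; kept with NULLs on the t2 side.
- t1[5] class_id=NULL → no match; kept with NULLs on the t2 side.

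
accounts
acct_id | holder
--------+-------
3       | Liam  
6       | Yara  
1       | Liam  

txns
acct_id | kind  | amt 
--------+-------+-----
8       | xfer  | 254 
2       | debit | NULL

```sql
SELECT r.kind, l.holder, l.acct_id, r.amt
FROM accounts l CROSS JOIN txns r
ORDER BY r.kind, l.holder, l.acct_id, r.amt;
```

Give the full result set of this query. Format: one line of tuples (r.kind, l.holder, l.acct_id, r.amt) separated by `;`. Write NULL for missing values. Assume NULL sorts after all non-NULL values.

CROSS JOIN pairs every row of `accounts` with every row of `txns`: 3 × 2 = 6 rows.
After projecting and ordering:
r.kind | l.holder | l.acct_id | r.amt
debit | Liam | 1 | NULL
debit | Liam | 3 | NULL
debit | Yara | 6 | NULL
xfer | Liam | 1 | 254
xfer | Liam | 3 | 254
xfer | Yara | 6 | 254

(debit, Liam, 1, NULL); (debit, Liam, 3, NULL); (debit, Yara, 6, NULL); (xfer, Liam, 1, 254); (xfer, Liam, 3, 254); (xfer, Yara, 6, 254)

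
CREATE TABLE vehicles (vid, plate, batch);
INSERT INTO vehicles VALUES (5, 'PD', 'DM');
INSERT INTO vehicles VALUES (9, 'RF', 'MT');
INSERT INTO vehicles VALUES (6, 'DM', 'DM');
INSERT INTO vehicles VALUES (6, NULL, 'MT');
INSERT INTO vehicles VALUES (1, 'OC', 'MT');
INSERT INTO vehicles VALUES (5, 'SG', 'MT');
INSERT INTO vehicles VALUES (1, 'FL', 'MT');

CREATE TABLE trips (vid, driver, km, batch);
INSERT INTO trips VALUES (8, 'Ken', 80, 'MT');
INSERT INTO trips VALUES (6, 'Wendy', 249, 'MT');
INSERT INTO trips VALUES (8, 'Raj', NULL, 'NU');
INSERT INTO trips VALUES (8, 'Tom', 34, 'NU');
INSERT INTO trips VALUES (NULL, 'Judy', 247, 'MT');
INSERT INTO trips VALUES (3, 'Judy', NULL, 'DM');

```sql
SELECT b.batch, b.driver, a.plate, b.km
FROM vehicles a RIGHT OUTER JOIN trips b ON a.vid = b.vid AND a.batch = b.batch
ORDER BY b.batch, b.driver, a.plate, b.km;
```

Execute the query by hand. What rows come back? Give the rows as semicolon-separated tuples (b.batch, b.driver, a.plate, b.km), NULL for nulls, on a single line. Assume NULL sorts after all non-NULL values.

(DM, Judy, NULL, NULL); (MT, Judy, NULL, 247); (MT, Ken, NULL, 80); (MT, Wendy, NULL, 249); (NU, Raj, NULL, NULL); (NU, Tom, NULL, 34)

RIGHT JOIN keeps every row from `trips`; unmatched rows get NULL for `vehicles`'s columns.
Matching on a.vid = b.vid AND a.batch = b.batch. A NULL in a compared column never satisfies the condition.
- a (vid=5, batch=DM) has no partner in b.
- a (vid=9, batch=MT) has no partner in b.
- a (vid=6, batch=DM) has no partner in b.
- a (vid=6, batch=MT) pairs with 1 row(s) of b.
- a (vid=1, batch=MT) has no partner in b.
- a (vid=5, batch=MT) has no partner in b.
- a (vid=1, batch=MT) has no partner in b.
- 5 b row(s) had no a match → kept, a columns NULL.
After projecting and ordering:
b.batch | b.driver | a.plate | b.km
DM | Judy | NULL | NULL
MT | Judy | NULL | 247
MT | Ken | NULL | 80
MT | Wendy | NULL | 249
NU | Raj | NULL | NULL
NU | Tom | NULL | 34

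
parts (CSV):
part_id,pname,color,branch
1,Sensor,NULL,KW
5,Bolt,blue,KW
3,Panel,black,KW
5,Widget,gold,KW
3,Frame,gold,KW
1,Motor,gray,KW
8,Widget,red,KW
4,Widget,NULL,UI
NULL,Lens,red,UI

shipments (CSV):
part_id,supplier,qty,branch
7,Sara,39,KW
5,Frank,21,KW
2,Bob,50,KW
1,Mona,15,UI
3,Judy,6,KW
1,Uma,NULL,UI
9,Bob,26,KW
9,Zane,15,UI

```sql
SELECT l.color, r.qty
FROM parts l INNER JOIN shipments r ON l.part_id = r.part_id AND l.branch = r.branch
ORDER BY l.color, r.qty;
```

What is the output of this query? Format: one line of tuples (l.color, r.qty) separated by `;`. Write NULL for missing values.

INNER JOIN keeps only pairs where the ON condition holds.
Matching on l.part_id = r.part_id AND l.branch = r.branch. A NULL in a compared column never satisfies the condition.
- l[0] part_id=1, branch=KW → no match; dropped.
- l[1] part_id=5, branch=KW → 1 match(es) in r → 1 row(s).
- l[2] part_id=3, branch=KW → 1 match(es) in r → 1 row(s).
- l[3] part_id=5, branch=KW → 1 match(es) in r → 1 row(s).
- l[4] part_id=3, branch=KW → 1 match(es) in r → 1 row(s).
- l[5] part_id=1, branch=KW → no match; dropped.
- l[6] part_id=8, branch=KW → no match; dropped.
- l[7] part_id=4, branch=UI → no match; dropped.
- l[8] part_id=NULL, branch=UI → no match; dropped.
After projecting and ordering:
l.color | r.qty
black | 6
blue | 21
gold | 6
gold | 21

(black, 6); (blue, 21); (gold, 6); (gold, 21)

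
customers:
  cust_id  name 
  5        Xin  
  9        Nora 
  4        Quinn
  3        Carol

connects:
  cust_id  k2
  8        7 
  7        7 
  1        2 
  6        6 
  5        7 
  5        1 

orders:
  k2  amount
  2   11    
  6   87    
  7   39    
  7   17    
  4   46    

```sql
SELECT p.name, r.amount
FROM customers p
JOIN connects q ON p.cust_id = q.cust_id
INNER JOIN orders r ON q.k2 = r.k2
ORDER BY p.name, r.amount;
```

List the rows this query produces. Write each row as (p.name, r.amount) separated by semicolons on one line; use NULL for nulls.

(Xin, 17); (Xin, 39)

Evaluate left to right. First `customers p INNER JOIN connects q` on cust_id: 2 row(s).
Then INNER JOIN `orders r` on k2: keep only rows whose q.k2 appears in r.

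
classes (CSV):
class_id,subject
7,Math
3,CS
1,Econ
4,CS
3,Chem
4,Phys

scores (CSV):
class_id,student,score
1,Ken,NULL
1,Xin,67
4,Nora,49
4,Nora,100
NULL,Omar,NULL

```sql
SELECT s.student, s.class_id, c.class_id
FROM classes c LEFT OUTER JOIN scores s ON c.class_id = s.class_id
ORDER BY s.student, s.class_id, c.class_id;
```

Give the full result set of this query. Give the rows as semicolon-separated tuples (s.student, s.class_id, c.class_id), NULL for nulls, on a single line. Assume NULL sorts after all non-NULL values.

(Ken, 1, 1); (Nora, 4, 4); (Nora, 4, 4); (Nora, 4, 4); (Nora, 4, 4); (Xin, 1, 1); (NULL, NULL, 3); (NULL, NULL, 3); (NULL, NULL, 7)

LEFT JOIN keeps every row from `classes`; unmatched rows get NULL for `scores`'s columns.
Matching on c.class_id = s.class_id. A NULL in a compared column never satisfies the condition.
Matched pairs: 6; unmatched c rows kept: 3.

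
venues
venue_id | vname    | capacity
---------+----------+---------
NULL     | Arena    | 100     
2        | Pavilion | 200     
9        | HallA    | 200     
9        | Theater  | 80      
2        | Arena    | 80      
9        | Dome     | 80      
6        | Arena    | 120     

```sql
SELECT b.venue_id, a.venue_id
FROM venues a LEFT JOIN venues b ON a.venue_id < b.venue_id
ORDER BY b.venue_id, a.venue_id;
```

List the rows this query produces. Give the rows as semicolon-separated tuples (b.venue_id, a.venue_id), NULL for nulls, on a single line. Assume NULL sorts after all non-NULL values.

LEFT JOIN keeps every row from `venues a`; unmatched rows get NULL for `venues b`'s columns.
Matching on a.venue_id < b.venue_id. A NULL in a compared column never satisfies the condition.
Matched pairs: 11; unmatched a rows kept: 4.

(6, 2); (6, 2); (9, 2); (9, 2); (9, 2); (9, 2); (9, 2); (9, 2); (9, 6); (9, 6); (9, 6); (NULL, 9); (NULL, 9); (NULL, 9); (NULL, NULL)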